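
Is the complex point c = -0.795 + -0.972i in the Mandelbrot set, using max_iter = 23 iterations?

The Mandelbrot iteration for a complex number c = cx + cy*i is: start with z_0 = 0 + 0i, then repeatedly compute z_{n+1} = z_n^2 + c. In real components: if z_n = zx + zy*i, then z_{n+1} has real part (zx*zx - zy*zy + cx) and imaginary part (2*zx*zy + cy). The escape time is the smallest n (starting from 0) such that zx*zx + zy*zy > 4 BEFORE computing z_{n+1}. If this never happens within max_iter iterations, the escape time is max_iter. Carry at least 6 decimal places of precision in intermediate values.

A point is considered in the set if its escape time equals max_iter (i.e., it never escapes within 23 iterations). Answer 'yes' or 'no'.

z_0 = 0 + 0i, c = -0.7950 + -0.9720i
Iter 1: z = -0.7950 + -0.9720i, |z|^2 = 1.5768
Iter 2: z = -1.1078 + 0.5735i, |z|^2 = 1.5560
Iter 3: z = 0.1033 + -2.2426i, |z|^2 = 5.0397
Escaped at iteration 3

Answer: no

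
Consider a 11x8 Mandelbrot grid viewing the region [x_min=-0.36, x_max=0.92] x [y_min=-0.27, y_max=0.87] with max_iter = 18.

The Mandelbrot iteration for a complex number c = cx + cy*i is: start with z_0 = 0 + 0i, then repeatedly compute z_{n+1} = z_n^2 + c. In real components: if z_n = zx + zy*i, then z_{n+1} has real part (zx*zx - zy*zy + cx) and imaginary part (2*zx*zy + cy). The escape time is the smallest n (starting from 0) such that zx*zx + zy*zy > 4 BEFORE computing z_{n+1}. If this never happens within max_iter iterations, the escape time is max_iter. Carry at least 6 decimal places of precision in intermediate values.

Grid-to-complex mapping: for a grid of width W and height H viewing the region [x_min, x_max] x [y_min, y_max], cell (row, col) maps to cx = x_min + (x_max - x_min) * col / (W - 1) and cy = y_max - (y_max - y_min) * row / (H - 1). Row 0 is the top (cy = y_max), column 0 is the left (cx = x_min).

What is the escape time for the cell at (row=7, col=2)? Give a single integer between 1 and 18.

z_0 = 0 + 0i, c = -0.1040 + -0.2700i
Iter 1: z = -0.1040 + -0.2700i, |z|^2 = 0.0837
Iter 2: z = -0.1661 + -0.2138i, |z|^2 = 0.0733
Iter 3: z = -0.1221 + -0.1990i, |z|^2 = 0.0545
Iter 4: z = -0.1287 + -0.2214i, |z|^2 = 0.0656
Iter 5: z = -0.1365 + -0.2130i, |z|^2 = 0.0640
Iter 6: z = -0.1308 + -0.2119i, |z|^2 = 0.0620
Iter 7: z = -0.1318 + -0.2146i, |z|^2 = 0.0634
Iter 8: z = -0.1327 + -0.2134i, |z|^2 = 0.0632
Iter 9: z = -0.1320 + -0.2134i, |z|^2 = 0.0629
Iter 10: z = -0.1321 + -0.2137i, |z|^2 = 0.0631
Iter 11: z = -0.1322 + -0.2135i, |z|^2 = 0.0631
Iter 12: z = -0.1321 + -0.2135i, |z|^2 = 0.0631
Iter 13: z = -0.1321 + -0.2136i, |z|^2 = 0.0631
Iter 14: z = -0.1322 + -0.2136i, |z|^2 = 0.0631
Iter 15: z = -0.1321 + -0.2136i, |z|^2 = 0.0631
Iter 16: z = -0.1321 + -0.2136i, |z|^2 = 0.0631
Iter 17: z = -0.1321 + -0.2136i, |z|^2 = 0.0631

Answer: 18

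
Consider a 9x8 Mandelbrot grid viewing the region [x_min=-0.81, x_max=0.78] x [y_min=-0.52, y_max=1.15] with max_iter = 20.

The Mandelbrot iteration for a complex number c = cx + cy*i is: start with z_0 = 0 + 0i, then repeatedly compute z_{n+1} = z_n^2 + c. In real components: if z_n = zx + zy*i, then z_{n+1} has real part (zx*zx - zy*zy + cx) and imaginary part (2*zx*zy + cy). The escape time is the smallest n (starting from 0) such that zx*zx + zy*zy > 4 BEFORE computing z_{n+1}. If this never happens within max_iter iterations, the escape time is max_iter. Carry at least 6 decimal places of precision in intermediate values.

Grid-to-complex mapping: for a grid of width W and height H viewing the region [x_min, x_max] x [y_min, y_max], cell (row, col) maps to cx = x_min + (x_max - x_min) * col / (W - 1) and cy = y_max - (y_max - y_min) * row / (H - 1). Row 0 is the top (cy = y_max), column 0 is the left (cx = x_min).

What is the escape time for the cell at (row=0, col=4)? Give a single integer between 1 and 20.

z_0 = 0 + 0i, c = -0.0150 + 1.1500i
Iter 1: z = -0.0150 + 1.1500i, |z|^2 = 1.3227
Iter 2: z = -1.3373 + 1.1155i, |z|^2 = 3.0326
Iter 3: z = 0.5290 + -1.8335i, |z|^2 = 3.6414
Iter 4: z = -3.0968 + -0.7897i, |z|^2 = 10.2136
Escaped at iteration 4

Answer: 4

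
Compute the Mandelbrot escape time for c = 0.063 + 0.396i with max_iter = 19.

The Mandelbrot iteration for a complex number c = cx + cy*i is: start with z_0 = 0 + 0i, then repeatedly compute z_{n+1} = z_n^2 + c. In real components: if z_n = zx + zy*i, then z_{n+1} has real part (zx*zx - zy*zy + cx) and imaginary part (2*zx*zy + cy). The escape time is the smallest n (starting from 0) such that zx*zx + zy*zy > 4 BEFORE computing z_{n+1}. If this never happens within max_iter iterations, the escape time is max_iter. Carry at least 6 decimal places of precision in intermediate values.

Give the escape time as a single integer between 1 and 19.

Answer: 19

Derivation:
z_0 = 0 + 0i, c = 0.0630 + 0.3960i
Iter 1: z = 0.0630 + 0.3960i, |z|^2 = 0.1608
Iter 2: z = -0.0898 + 0.4459i, |z|^2 = 0.2069
Iter 3: z = -0.1278 + 0.3159i, |z|^2 = 0.1161
Iter 4: z = -0.0205 + 0.3153i, |z|^2 = 0.0998
Iter 5: z = -0.0360 + 0.3831i, |z|^2 = 0.1481
Iter 6: z = -0.0825 + 0.3684i, |z|^2 = 0.1425
Iter 7: z = -0.0659 + 0.3352i, |z|^2 = 0.1167
Iter 8: z = -0.0450 + 0.3518i, |z|^2 = 0.1258
Iter 9: z = -0.0587 + 0.3643i, |z|^2 = 0.1362
Iter 10: z = -0.0663 + 0.3532i, |z|^2 = 0.1291
Iter 11: z = -0.0574 + 0.3492i, |z|^2 = 0.1252
Iter 12: z = -0.0556 + 0.3559i, |z|^2 = 0.1298
Iter 13: z = -0.0606 + 0.3564i, |z|^2 = 0.1307
Iter 14: z = -0.0603 + 0.3528i, |z|^2 = 0.1281
Iter 15: z = -0.0578 + 0.3534i, |z|^2 = 0.1283
Iter 16: z = -0.0586 + 0.3551i, |z|^2 = 0.1295
Iter 17: z = -0.0597 + 0.3544i, |z|^2 = 0.1292
Iter 18: z = -0.0590 + 0.3537i, |z|^2 = 0.1286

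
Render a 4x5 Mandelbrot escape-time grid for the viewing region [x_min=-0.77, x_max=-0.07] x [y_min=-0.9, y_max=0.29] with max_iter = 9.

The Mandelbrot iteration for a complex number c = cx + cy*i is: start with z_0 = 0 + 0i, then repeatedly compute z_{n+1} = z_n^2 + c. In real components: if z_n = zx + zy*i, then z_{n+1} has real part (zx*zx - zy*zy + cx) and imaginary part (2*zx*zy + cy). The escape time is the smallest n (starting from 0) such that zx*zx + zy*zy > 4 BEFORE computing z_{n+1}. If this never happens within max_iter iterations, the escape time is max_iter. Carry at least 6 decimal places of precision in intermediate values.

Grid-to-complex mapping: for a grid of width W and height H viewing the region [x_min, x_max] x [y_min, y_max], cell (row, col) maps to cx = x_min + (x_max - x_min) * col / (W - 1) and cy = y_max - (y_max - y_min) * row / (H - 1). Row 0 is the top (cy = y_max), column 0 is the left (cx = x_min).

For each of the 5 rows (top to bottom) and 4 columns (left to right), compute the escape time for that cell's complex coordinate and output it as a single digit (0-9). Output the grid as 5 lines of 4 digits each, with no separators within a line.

(row=0, col=0): c = -0.7700 + 0.2900i → escape time 9
(row=0, col=1): c = -0.5367 + 0.2900i → escape time 9
(row=0, col=2): c = -0.3033 + 0.2900i → escape time 9
(row=0, col=3): c = -0.0700 + 0.2900i → escape time 9
(row=1, col=0): c = -0.7700 + -0.0075i → escape time 9
(row=1, col=1): c = -0.5367 + -0.0075i → escape time 9
(row=1, col=2): c = -0.3033 + -0.0075i → escape time 9
(row=1, col=3): c = -0.0700 + -0.0075i → escape time 9
(row=2, col=0): c = -0.7700 + -0.3050i → escape time 9
(row=2, col=1): c = -0.5367 + -0.3050i → escape time 9
(row=2, col=2): c = -0.3033 + -0.3050i → escape time 9
(row=2, col=3): c = -0.0700 + -0.3050i → escape time 9
(row=3, col=0): c = -0.7700 + -0.6025i → escape time 5
(row=3, col=1): c = -0.5367 + -0.6025i → escape time 9
(row=3, col=2): c = -0.3033 + -0.6025i → escape time 9
(row=3, col=3): c = -0.0700 + -0.6025i → escape time 9
(row=4, col=0): c = -0.7700 + -0.9000i → escape time 4
(row=4, col=1): c = -0.5367 + -0.9000i → escape time 4
(row=4, col=2): c = -0.3033 + -0.9000i → escape time 6
(row=4, col=3): c = -0.0700 + -0.9000i → escape time 9

Answer: 9999
9999
9999
5999
4469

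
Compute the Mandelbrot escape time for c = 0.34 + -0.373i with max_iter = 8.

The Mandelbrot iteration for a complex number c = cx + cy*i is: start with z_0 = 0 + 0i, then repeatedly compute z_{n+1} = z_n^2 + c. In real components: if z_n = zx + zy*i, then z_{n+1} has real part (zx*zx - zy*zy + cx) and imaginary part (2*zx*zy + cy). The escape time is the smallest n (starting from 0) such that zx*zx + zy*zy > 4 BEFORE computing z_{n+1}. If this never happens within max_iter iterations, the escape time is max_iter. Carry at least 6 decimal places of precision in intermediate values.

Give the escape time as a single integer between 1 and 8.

Answer: 8

Derivation:
z_0 = 0 + 0i, c = 0.3400 + -0.3730i
Iter 1: z = 0.3400 + -0.3730i, |z|^2 = 0.2547
Iter 2: z = 0.3165 + -0.6266i, |z|^2 = 0.4928
Iter 3: z = 0.0475 + -0.7696i, |z|^2 = 0.5946
Iter 4: z = -0.2501 + -0.4461i, |z|^2 = 0.2615
Iter 5: z = 0.2036 + -0.1499i, |z|^2 = 0.0639
Iter 6: z = 0.3590 + -0.4340i, |z|^2 = 0.3172
Iter 7: z = 0.2805 + -0.6846i, |z|^2 = 0.5473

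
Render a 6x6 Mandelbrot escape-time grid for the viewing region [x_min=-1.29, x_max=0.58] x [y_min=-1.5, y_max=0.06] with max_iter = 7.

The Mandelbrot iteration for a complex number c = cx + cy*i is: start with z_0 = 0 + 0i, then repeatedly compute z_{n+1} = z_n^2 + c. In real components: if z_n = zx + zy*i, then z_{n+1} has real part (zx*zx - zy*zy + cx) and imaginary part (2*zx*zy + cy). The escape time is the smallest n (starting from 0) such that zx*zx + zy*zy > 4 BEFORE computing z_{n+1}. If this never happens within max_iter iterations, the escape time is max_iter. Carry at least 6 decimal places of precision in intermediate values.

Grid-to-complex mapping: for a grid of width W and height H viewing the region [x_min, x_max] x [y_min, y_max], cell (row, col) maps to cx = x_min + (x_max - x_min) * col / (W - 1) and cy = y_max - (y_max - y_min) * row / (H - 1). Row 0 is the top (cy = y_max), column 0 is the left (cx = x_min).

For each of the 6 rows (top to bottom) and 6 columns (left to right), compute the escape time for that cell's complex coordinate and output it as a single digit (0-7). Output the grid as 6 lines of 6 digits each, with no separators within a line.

(row=0, col=0): c = -1.2900 + 0.0600i → escape time 7
(row=0, col=1): c = -0.9160 + 0.0600i → escape time 7
(row=0, col=2): c = -0.5420 + 0.0600i → escape time 7
(row=0, col=3): c = -0.1680 + 0.0600i → escape time 7
(row=0, col=4): c = 0.2060 + 0.0600i → escape time 7
(row=0, col=5): c = 0.5800 + 0.0600i → escape time 4
(row=1, col=0): c = -1.2900 + -0.2520i → escape time 7
(row=1, col=1): c = -0.9160 + -0.2520i → escape time 7
(row=1, col=2): c = -0.5420 + -0.2520i → escape time 7
(row=1, col=3): c = -0.1680 + -0.2520i → escape time 7
(row=1, col=4): c = 0.2060 + -0.2520i → escape time 7
(row=1, col=5): c = 0.5800 + -0.2520i → escape time 4
(row=2, col=0): c = -1.2900 + -0.5640i → escape time 3
(row=2, col=1): c = -0.9160 + -0.5640i → escape time 5
(row=2, col=2): c = -0.5420 + -0.5640i → escape time 7
(row=2, col=3): c = -0.1680 + -0.5640i → escape time 7
(row=2, col=4): c = 0.2060 + -0.5640i → escape time 7
(row=2, col=5): c = 0.5800 + -0.5640i → escape time 3
(row=3, col=0): c = -1.2900 + -0.8760i → escape time 3
(row=3, col=1): c = -0.9160 + -0.8760i → escape time 3
(row=3, col=2): c = -0.5420 + -0.8760i → escape time 4
(row=3, col=3): c = -0.1680 + -0.8760i → escape time 7
(row=3, col=4): c = 0.2060 + -0.8760i → escape time 4
(row=3, col=5): c = 0.5800 + -0.8760i → escape time 3
(row=4, col=0): c = -1.2900 + -1.1880i → escape time 2
(row=4, col=1): c = -0.9160 + -1.1880i → escape time 3
(row=4, col=2): c = -0.5420 + -1.1880i → escape time 3
(row=4, col=3): c = -0.1680 + -1.1880i → escape time 3
(row=4, col=4): c = 0.2060 + -1.1880i → escape time 2
(row=4, col=5): c = 0.5800 + -1.1880i → escape time 2
(row=5, col=0): c = -1.2900 + -1.5000i → escape time 2
(row=5, col=1): c = -0.9160 + -1.5000i → escape time 2
(row=5, col=2): c = -0.5420 + -1.5000i → escape time 2
(row=5, col=3): c = -0.1680 + -1.5000i → escape time 2
(row=5, col=4): c = 0.2060 + -1.5000i → escape time 2
(row=5, col=5): c = 0.5800 + -1.5000i → escape time 2

Answer: 777774
777774
357773
334743
233322
222222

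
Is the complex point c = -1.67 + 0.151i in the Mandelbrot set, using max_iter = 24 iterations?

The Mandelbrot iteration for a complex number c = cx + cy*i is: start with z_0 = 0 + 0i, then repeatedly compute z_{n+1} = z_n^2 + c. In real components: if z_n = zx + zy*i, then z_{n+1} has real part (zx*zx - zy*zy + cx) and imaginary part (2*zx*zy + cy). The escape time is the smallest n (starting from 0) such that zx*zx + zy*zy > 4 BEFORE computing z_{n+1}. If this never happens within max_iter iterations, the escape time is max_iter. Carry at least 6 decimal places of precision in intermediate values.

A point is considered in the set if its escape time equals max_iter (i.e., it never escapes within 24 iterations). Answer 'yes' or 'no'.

z_0 = 0 + 0i, c = -1.6700 + 0.1510i
Iter 1: z = -1.6700 + 0.1510i, |z|^2 = 2.8117
Iter 2: z = 1.0961 + -0.3533i, |z|^2 = 1.3263
Iter 3: z = -0.5934 + -0.6236i, |z|^2 = 0.7410
Iter 4: z = -1.7067 + 0.8911i, |z|^2 = 3.7070
Iter 5: z = 0.4488 + -2.8907i, |z|^2 = 8.5577
Escaped at iteration 5

Answer: no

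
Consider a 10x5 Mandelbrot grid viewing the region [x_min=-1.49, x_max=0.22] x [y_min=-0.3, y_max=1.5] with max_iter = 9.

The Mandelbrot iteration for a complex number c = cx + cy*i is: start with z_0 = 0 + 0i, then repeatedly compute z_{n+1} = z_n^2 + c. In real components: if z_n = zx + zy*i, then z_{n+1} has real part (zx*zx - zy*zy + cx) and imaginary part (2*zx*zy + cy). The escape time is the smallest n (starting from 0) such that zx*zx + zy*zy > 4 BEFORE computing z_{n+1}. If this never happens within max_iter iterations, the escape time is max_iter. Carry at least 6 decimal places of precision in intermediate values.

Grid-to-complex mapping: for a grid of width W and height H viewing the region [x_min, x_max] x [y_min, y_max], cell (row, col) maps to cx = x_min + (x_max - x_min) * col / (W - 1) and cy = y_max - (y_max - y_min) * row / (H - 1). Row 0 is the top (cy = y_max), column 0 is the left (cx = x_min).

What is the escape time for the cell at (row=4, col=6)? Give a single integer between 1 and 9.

z_0 = 0 + 0i, c = -0.3500 + -0.3000i
Iter 1: z = -0.3500 + -0.3000i, |z|^2 = 0.2125
Iter 2: z = -0.3175 + -0.0900i, |z|^2 = 0.1089
Iter 3: z = -0.2573 + -0.2429i, |z|^2 = 0.1252
Iter 4: z = -0.3428 + -0.1750i, |z|^2 = 0.1481
Iter 5: z = -0.2631 + -0.1800i, |z|^2 = 0.1016
Iter 6: z = -0.3132 + -0.2053i, |z|^2 = 0.1402
Iter 7: z = -0.2941 + -0.1714i, |z|^2 = 0.1159
Iter 8: z = -0.2929 + -0.1992i, |z|^2 = 0.1255

Answer: 9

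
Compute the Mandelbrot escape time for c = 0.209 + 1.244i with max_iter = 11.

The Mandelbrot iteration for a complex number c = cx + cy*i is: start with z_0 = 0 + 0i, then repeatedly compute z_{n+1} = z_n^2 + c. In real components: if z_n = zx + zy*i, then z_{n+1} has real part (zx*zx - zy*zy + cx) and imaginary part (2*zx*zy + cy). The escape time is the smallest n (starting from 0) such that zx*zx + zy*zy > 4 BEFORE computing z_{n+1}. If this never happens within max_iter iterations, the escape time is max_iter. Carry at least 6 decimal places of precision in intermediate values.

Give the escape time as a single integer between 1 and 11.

z_0 = 0 + 0i, c = 0.2090 + 1.2440i
Iter 1: z = 0.2090 + 1.2440i, |z|^2 = 1.5912
Iter 2: z = -1.2949 + 1.7640i, |z|^2 = 4.7883
Escaped at iteration 2

Answer: 2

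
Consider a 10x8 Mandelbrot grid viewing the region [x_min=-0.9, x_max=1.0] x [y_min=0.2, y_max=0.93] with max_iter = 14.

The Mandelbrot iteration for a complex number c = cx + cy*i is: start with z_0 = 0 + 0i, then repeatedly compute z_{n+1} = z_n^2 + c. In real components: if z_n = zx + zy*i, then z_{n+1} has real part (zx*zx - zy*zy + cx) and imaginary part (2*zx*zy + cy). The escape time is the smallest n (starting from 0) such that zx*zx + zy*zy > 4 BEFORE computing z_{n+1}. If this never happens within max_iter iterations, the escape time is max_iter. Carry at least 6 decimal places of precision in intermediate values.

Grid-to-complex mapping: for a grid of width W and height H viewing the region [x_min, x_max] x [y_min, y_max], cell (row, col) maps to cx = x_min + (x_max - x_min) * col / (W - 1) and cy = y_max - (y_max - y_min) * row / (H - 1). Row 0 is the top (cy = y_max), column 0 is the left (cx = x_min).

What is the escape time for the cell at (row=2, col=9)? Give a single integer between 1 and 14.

Answer: 2

Derivation:
z_0 = 0 + 0i, c = 1.0000 + 0.7214i
Iter 1: z = 1.0000 + 0.7214i, |z|^2 = 1.5205
Iter 2: z = 1.4795 + 2.1643i, |z|^2 = 6.8732
Escaped at iteration 2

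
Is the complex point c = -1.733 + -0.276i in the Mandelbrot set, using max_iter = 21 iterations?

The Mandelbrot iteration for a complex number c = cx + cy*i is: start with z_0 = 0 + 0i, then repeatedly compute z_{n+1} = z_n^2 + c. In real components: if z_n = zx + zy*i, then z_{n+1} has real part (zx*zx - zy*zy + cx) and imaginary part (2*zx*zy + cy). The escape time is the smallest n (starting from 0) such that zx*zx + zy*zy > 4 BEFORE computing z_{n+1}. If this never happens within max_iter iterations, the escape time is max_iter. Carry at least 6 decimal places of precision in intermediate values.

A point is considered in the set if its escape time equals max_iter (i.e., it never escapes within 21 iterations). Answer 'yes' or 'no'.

Answer: no

Derivation:
z_0 = 0 + 0i, c = -1.7330 + -0.2760i
Iter 1: z = -1.7330 + -0.2760i, |z|^2 = 3.0795
Iter 2: z = 1.1941 + 0.6806i, |z|^2 = 1.8891
Iter 3: z = -0.7703 + 1.3495i, |z|^2 = 2.4145
Iter 4: z = -2.9606 + -2.3551i, |z|^2 = 14.3118
Escaped at iteration 4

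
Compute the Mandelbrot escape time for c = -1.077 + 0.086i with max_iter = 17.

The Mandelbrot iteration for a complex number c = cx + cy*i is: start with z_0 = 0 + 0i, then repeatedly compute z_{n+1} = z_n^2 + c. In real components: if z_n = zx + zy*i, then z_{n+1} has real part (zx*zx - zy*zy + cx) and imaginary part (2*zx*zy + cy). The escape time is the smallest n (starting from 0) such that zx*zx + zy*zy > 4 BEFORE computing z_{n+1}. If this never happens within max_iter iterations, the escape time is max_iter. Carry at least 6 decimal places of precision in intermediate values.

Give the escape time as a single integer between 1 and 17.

z_0 = 0 + 0i, c = -1.0770 + 0.0860i
Iter 1: z = -1.0770 + 0.0860i, |z|^2 = 1.1673
Iter 2: z = 0.0755 + -0.0992i, |z|^2 = 0.0156
Iter 3: z = -1.0811 + 0.0710i, |z|^2 = 1.1739
Iter 4: z = 0.0868 + -0.0675i, |z|^2 = 0.0121
Iter 5: z = -1.0740 + 0.0743i, |z|^2 = 1.1590
Iter 6: z = 0.0710 + -0.0735i, |z|^2 = 0.0104
Iter 7: z = -1.0774 + 0.0756i, |z|^2 = 1.1664
Iter 8: z = 0.0780 + -0.0768i, |z|^2 = 0.0120
Iter 9: z = -1.0768 + 0.0740i, |z|^2 = 1.1650
Iter 10: z = 0.0770 + -0.0734i, |z|^2 = 0.0113
Iter 11: z = -1.0765 + 0.0747i, |z|^2 = 1.1643
Iter 12: z = 0.0762 + -0.0748i, |z|^2 = 0.0114
Iter 13: z = -1.0768 + 0.0746i, |z|^2 = 1.1650
Iter 14: z = 0.0769 + -0.0747i, |z|^2 = 0.0115
Iter 15: z = -1.0767 + 0.0745i, |z|^2 = 1.1647
Iter 16: z = 0.0766 + -0.0745i, |z|^2 = 0.0114

Answer: 17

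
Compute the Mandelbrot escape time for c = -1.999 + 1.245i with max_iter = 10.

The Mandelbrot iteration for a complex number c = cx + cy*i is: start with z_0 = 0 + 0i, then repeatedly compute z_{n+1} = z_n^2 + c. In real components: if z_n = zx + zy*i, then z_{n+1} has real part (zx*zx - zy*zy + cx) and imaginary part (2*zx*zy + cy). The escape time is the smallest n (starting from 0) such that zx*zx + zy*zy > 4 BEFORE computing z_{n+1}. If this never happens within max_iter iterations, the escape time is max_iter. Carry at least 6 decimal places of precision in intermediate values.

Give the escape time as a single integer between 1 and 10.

z_0 = 0 + 0i, c = -1.9990 + 1.2450i
Iter 1: z = -1.9990 + 1.2450i, |z|^2 = 5.5460
Escaped at iteration 1

Answer: 1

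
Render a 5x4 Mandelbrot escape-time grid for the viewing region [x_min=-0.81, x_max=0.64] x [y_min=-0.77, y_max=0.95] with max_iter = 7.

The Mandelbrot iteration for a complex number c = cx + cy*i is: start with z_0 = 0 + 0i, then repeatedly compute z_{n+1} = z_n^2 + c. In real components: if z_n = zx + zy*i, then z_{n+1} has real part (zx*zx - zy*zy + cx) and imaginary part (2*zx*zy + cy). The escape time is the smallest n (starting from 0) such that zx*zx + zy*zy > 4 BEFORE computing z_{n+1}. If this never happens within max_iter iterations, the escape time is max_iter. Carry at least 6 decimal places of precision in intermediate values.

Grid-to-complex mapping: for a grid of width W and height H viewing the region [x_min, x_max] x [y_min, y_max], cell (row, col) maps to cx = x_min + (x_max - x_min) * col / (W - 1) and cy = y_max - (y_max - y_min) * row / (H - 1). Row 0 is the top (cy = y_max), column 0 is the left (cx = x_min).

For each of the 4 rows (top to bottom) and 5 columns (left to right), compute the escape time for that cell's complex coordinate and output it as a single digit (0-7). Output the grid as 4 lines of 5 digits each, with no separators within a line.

(row=0, col=0): c = -0.8100 + 0.9500i → escape time 3
(row=0, col=1): c = -0.4475 + 0.9500i → escape time 4
(row=0, col=2): c = -0.0850 + 0.9500i → escape time 7
(row=0, col=3): c = 0.2775 + 0.9500i → escape time 4
(row=0, col=4): c = 0.6400 + 0.9500i → escape time 2
(row=1, col=0): c = -0.8100 + 0.3767i → escape time 7
(row=1, col=1): c = -0.4475 + 0.3767i → escape time 7
(row=1, col=2): c = -0.0850 + 0.3767i → escape time 7
(row=1, col=3): c = 0.2775 + 0.3767i → escape time 7
(row=1, col=4): c = 0.6400 + 0.3767i → escape time 3
(row=2, col=0): c = -0.8100 + -0.1967i → escape time 7
(row=2, col=1): c = -0.4475 + -0.1967i → escape time 7
(row=2, col=2): c = -0.0850 + -0.1967i → escape time 7
(row=2, col=3): c = 0.2775 + -0.1967i → escape time 7
(row=2, col=4): c = 0.6400 + -0.1967i → escape time 4
(row=3, col=0): c = -0.8100 + -0.7700i → escape time 4
(row=3, col=1): c = -0.4475 + -0.7700i → escape time 6
(row=3, col=2): c = -0.0850 + -0.7700i → escape time 7
(row=3, col=3): c = 0.2775 + -0.7700i → escape time 5
(row=3, col=4): c = 0.6400 + -0.7700i → escape time 3

Answer: 34742
77773
77774
46753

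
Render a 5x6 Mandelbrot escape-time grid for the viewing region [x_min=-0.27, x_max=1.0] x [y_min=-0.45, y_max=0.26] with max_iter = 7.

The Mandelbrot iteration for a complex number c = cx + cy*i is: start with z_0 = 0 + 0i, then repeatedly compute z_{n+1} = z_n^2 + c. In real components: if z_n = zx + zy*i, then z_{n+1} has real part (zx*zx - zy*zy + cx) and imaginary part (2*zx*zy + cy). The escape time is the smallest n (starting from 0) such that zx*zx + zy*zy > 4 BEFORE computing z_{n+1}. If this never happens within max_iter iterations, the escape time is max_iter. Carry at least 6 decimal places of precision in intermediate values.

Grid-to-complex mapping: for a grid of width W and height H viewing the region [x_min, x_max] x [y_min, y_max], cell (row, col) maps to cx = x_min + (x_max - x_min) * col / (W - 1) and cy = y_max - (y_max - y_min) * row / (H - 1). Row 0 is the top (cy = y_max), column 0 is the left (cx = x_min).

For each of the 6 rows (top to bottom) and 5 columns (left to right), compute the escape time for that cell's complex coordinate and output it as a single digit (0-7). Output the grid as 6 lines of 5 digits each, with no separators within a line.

(row=0, col=0): c = -0.2700 + 0.2600i → escape time 7
(row=0, col=1): c = 0.0475 + 0.2600i → escape time 7
(row=0, col=2): c = 0.3650 + 0.2600i → escape time 7
(row=0, col=3): c = 0.6825 + 0.2600i → escape time 3
(row=0, col=4): c = 1.0000 + 0.2600i → escape time 2
(row=1, col=0): c = -0.2700 + 0.1180i → escape time 7
(row=1, col=1): c = 0.0475 + 0.1180i → escape time 7
(row=1, col=2): c = 0.3650 + 0.1180i → escape time 7
(row=1, col=3): c = 0.6825 + 0.1180i → escape time 3
(row=1, col=4): c = 1.0000 + 0.1180i → escape time 2
(row=2, col=0): c = -0.2700 + -0.0240i → escape time 7
(row=2, col=1): c = 0.0475 + -0.0240i → escape time 7
(row=2, col=2): c = 0.3650 + -0.0240i → escape time 7
(row=2, col=3): c = 0.6825 + -0.0240i → escape time 3
(row=2, col=4): c = 1.0000 + -0.0240i → escape time 2
(row=3, col=0): c = -0.2700 + -0.1660i → escape time 7
(row=3, col=1): c = 0.0475 + -0.1660i → escape time 7
(row=3, col=2): c = 0.3650 + -0.1660i → escape time 7
(row=3, col=3): c = 0.6825 + -0.1660i → escape time 3
(row=3, col=4): c = 1.0000 + -0.1660i → escape time 2
(row=4, col=0): c = -0.2700 + -0.3080i → escape time 7
(row=4, col=1): c = 0.0475 + -0.3080i → escape time 7
(row=4, col=2): c = 0.3650 + -0.3080i → escape time 7
(row=4, col=3): c = 0.6825 + -0.3080i → escape time 3
(row=4, col=4): c = 1.0000 + -0.3080i → escape time 2
(row=5, col=0): c = -0.2700 + -0.4500i → escape time 7
(row=5, col=1): c = 0.0475 + -0.4500i → escape time 7
(row=5, col=2): c = 0.3650 + -0.4500i → escape time 7
(row=5, col=3): c = 0.6825 + -0.4500i → escape time 3
(row=5, col=4): c = 1.0000 + -0.4500i → escape time 2

Answer: 77732
77732
77732
77732
77732
77732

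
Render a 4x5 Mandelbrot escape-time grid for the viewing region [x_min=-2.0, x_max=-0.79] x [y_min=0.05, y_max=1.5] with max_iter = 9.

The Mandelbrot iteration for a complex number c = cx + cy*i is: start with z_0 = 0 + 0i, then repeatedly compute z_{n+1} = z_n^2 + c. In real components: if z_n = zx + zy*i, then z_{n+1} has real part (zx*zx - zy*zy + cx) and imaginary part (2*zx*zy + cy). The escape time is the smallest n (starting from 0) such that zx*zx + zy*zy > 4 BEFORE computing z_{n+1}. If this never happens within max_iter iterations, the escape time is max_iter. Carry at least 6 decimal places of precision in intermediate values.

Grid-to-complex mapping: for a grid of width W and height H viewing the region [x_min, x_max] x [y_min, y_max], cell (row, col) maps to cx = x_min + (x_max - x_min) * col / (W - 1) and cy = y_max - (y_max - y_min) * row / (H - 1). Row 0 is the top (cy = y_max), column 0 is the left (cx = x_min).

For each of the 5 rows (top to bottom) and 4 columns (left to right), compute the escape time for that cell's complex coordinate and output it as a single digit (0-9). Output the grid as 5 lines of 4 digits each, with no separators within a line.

Answer: 1122
1233
1334
1367
1799

Derivation:
(row=0, col=0): c = -2.0000 + 1.5000i → escape time 1
(row=0, col=1): c = -1.5967 + 1.5000i → escape time 1
(row=0, col=2): c = -1.1933 + 1.5000i → escape time 2
(row=0, col=3): c = -0.7900 + 1.5000i → escape time 2
(row=1, col=0): c = -2.0000 + 1.1375i → escape time 1
(row=1, col=1): c = -1.5967 + 1.1375i → escape time 2
(row=1, col=2): c = -1.1933 + 1.1375i → escape time 3
(row=1, col=3): c = -0.7900 + 1.1375i → escape time 3
(row=2, col=0): c = -2.0000 + 0.7750i → escape time 1
(row=2, col=1): c = -1.5967 + 0.7750i → escape time 3
(row=2, col=2): c = -1.1933 + 0.7750i → escape time 3
(row=2, col=3): c = -0.7900 + 0.7750i → escape time 4
(row=3, col=0): c = -2.0000 + 0.4125i → escape time 1
(row=3, col=1): c = -1.5967 + 0.4125i → escape time 3
(row=3, col=2): c = -1.1933 + 0.4125i → escape time 6
(row=3, col=3): c = -0.7900 + 0.4125i → escape time 7
(row=4, col=0): c = -2.0000 + 0.0500i → escape time 1
(row=4, col=1): c = -1.5967 + 0.0500i → escape time 7
(row=4, col=2): c = -1.1933 + 0.0500i → escape time 9
(row=4, col=3): c = -0.7900 + 0.0500i → escape time 9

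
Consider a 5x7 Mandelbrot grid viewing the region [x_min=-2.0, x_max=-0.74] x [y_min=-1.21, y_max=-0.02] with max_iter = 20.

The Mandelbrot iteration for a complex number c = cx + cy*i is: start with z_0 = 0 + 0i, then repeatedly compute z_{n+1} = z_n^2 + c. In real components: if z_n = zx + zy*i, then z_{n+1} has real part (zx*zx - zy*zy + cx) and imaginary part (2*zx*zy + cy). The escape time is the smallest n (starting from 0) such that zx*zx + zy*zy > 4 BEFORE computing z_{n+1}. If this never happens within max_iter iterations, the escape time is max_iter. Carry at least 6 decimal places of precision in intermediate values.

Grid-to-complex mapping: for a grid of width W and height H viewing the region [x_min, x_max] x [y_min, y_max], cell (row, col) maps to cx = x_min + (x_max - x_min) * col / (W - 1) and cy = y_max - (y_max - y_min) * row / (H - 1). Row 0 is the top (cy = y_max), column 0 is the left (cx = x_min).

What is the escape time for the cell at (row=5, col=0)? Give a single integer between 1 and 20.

Answer: 1

Derivation:
z_0 = 0 + 0i, c = -2.0000 + -1.0117i
Iter 1: z = -2.0000 + -1.0117i, |z|^2 = 5.0235
Escaped at iteration 1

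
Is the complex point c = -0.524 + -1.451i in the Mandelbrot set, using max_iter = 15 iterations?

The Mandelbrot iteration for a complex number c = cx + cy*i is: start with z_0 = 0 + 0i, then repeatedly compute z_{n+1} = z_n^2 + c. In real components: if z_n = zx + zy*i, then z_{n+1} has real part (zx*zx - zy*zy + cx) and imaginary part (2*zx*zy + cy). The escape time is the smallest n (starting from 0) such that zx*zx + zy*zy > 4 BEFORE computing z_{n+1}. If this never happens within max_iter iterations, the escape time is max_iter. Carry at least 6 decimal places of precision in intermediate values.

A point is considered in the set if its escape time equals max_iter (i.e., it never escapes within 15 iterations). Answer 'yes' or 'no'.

z_0 = 0 + 0i, c = -0.5240 + -1.4510i
Iter 1: z = -0.5240 + -1.4510i, |z|^2 = 2.3800
Iter 2: z = -2.3548 + 0.0696i, |z|^2 = 5.5501
Escaped at iteration 2

Answer: no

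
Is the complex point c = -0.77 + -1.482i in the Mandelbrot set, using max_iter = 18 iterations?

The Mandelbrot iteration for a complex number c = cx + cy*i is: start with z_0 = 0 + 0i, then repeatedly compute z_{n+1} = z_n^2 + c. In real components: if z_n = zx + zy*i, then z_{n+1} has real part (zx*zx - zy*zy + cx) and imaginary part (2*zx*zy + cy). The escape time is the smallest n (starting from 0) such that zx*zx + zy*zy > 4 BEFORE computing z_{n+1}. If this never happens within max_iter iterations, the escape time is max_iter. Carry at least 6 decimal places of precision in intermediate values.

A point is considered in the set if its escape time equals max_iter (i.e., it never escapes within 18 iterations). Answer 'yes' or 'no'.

Answer: no

Derivation:
z_0 = 0 + 0i, c = -0.7700 + -1.4820i
Iter 1: z = -0.7700 + -1.4820i, |z|^2 = 2.7892
Iter 2: z = -2.3734 + 0.8003i, |z|^2 = 6.2736
Escaped at iteration 2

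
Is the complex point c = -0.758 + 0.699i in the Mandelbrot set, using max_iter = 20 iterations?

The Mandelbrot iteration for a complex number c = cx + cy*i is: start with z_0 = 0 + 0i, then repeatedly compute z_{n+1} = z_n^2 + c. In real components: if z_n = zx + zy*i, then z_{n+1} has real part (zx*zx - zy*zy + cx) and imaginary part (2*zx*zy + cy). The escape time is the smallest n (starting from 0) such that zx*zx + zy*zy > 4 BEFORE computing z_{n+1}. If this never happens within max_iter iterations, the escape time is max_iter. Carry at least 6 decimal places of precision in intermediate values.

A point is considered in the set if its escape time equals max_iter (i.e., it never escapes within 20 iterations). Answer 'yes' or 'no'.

z_0 = 0 + 0i, c = -0.7580 + 0.6990i
Iter 1: z = -0.7580 + 0.6990i, |z|^2 = 1.0632
Iter 2: z = -0.6720 + -0.3607i, |z|^2 = 0.5817
Iter 3: z = -0.4365 + 1.1838i, |z|^2 = 1.5918
Iter 4: z = -1.9689 + -0.3343i, |z|^2 = 3.9882
Iter 5: z = 3.0066 + 2.0156i, |z|^2 = 13.1021
Escaped at iteration 5

Answer: no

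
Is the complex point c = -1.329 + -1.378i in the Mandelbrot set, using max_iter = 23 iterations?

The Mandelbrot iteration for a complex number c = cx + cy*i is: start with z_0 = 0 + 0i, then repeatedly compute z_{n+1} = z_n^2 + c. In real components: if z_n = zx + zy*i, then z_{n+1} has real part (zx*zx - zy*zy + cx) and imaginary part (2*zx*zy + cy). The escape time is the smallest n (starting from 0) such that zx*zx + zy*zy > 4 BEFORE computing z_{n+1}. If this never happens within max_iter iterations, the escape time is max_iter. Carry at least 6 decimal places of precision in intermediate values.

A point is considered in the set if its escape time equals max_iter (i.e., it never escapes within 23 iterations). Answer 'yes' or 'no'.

Answer: no

Derivation:
z_0 = 0 + 0i, c = -1.3290 + -1.3780i
Iter 1: z = -1.3290 + -1.3780i, |z|^2 = 3.6651
Iter 2: z = -1.4616 + 2.2847i, |z|^2 = 7.3564
Escaped at iteration 2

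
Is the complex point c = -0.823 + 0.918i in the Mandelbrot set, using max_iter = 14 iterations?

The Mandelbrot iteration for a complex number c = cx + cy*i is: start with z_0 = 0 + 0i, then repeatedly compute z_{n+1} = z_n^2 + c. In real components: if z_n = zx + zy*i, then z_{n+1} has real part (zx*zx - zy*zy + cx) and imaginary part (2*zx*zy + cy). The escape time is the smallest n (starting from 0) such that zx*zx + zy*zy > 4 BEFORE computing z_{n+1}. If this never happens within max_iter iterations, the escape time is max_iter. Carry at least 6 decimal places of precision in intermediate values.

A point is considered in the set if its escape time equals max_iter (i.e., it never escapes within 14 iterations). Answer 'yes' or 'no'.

z_0 = 0 + 0i, c = -0.8230 + 0.9180i
Iter 1: z = -0.8230 + 0.9180i, |z|^2 = 1.5201
Iter 2: z = -0.9884 + -0.5930i, |z|^2 = 1.3286
Iter 3: z = -0.1978 + 2.0903i, |z|^2 = 4.4084
Escaped at iteration 3

Answer: no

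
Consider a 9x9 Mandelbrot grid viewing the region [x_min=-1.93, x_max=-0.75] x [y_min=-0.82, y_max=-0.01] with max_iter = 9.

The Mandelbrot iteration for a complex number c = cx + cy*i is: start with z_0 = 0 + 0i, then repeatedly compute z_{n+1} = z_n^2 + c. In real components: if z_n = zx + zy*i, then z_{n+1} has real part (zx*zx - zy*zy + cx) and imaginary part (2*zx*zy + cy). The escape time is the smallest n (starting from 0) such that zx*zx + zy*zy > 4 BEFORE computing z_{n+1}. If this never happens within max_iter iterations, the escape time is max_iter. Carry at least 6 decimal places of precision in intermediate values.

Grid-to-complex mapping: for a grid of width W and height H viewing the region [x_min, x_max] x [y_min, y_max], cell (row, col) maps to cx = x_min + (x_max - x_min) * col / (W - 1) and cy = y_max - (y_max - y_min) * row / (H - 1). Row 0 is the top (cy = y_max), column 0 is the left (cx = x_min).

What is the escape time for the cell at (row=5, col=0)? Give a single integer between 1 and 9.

Answer: 2

Derivation:
z_0 = 0 + 0i, c = -1.9300 + -0.5162i
Iter 1: z = -1.9300 + -0.5162i, |z|^2 = 3.9914
Iter 2: z = 1.5284 + 1.4765i, |z|^2 = 4.5159
Escaped at iteration 2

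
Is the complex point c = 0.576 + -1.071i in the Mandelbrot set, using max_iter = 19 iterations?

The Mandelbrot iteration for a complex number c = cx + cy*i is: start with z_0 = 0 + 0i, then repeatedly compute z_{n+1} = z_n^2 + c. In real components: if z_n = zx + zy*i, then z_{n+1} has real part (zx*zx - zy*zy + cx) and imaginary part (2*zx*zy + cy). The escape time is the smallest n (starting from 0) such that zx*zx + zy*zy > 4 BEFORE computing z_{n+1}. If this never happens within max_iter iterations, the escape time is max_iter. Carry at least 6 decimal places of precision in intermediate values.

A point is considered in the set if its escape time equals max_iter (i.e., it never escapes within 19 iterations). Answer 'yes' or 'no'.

z_0 = 0 + 0i, c = 0.5760 + -1.0710i
Iter 1: z = 0.5760 + -1.0710i, |z|^2 = 1.4788
Iter 2: z = -0.2393 + -2.3048i, |z|^2 = 5.3693
Escaped at iteration 2

Answer: no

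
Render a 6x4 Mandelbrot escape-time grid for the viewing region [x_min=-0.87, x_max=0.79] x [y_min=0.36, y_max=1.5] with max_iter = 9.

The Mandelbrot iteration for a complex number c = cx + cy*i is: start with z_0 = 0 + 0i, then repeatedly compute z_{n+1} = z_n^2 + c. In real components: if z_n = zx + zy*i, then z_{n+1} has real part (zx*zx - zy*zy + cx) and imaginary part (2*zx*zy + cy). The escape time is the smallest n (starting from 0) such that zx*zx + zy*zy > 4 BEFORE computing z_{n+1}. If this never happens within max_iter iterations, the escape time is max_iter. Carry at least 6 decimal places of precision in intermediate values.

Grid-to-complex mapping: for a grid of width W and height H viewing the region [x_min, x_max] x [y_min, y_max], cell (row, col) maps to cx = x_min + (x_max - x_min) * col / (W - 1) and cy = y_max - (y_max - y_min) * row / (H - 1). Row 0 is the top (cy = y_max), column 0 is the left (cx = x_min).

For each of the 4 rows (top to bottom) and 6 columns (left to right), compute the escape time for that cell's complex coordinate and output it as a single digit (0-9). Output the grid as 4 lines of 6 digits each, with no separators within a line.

Answer: 222222
339322
469742
799993

Derivation:
(row=0, col=0): c = -0.8700 + 1.5000i → escape time 2
(row=0, col=1): c = -0.5380 + 1.5000i → escape time 2
(row=0, col=2): c = -0.2060 + 1.5000i → escape time 2
(row=0, col=3): c = 0.1260 + 1.5000i → escape time 2
(row=0, col=4): c = 0.4580 + 1.5000i → escape time 2
(row=0, col=5): c = 0.7900 + 1.5000i → escape time 2
(row=1, col=0): c = -0.8700 + 1.1200i → escape time 3
(row=1, col=1): c = -0.5380 + 1.1200i → escape time 3
(row=1, col=2): c = -0.2060 + 1.1200i → escape time 9
(row=1, col=3): c = 0.1260 + 1.1200i → escape time 3
(row=1, col=4): c = 0.4580 + 1.1200i → escape time 2
(row=1, col=5): c = 0.7900 + 1.1200i → escape time 2
(row=2, col=0): c = -0.8700 + 0.7400i → escape time 4
(row=2, col=1): c = -0.5380 + 0.7400i → escape time 6
(row=2, col=2): c = -0.2060 + 0.7400i → escape time 9
(row=2, col=3): c = 0.1260 + 0.7400i → escape time 7
(row=2, col=4): c = 0.4580 + 0.7400i → escape time 4
(row=2, col=5): c = 0.7900 + 0.7400i → escape time 2
(row=3, col=0): c = -0.8700 + 0.3600i → escape time 7
(row=3, col=1): c = -0.5380 + 0.3600i → escape time 9
(row=3, col=2): c = -0.2060 + 0.3600i → escape time 9
(row=3, col=3): c = 0.1260 + 0.3600i → escape time 9
(row=3, col=4): c = 0.4580 + 0.3600i → escape time 9
(row=3, col=5): c = 0.7900 + 0.3600i → escape time 3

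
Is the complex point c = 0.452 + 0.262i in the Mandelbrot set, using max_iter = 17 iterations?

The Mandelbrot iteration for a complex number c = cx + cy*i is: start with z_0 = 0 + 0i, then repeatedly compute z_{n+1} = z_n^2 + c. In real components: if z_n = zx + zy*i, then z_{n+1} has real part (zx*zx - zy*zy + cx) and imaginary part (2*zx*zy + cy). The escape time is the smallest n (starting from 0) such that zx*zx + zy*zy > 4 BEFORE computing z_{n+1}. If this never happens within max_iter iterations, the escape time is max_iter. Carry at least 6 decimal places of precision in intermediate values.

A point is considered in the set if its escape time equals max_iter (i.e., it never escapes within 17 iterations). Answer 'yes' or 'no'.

z_0 = 0 + 0i, c = 0.4520 + 0.2620i
Iter 1: z = 0.4520 + 0.2620i, |z|^2 = 0.2729
Iter 2: z = 0.5877 + 0.4988i, |z|^2 = 0.5942
Iter 3: z = 0.5485 + 0.8483i, |z|^2 = 1.0205
Iter 4: z = 0.0332 + 1.1926i, |z|^2 = 1.4234
Iter 5: z = -0.9692 + 0.3412i, |z|^2 = 1.0557
Iter 6: z = 1.2748 + -0.3994i, |z|^2 = 1.7847
Iter 7: z = 1.9176 + -0.7564i, |z|^2 = 4.2493
Escaped at iteration 7

Answer: no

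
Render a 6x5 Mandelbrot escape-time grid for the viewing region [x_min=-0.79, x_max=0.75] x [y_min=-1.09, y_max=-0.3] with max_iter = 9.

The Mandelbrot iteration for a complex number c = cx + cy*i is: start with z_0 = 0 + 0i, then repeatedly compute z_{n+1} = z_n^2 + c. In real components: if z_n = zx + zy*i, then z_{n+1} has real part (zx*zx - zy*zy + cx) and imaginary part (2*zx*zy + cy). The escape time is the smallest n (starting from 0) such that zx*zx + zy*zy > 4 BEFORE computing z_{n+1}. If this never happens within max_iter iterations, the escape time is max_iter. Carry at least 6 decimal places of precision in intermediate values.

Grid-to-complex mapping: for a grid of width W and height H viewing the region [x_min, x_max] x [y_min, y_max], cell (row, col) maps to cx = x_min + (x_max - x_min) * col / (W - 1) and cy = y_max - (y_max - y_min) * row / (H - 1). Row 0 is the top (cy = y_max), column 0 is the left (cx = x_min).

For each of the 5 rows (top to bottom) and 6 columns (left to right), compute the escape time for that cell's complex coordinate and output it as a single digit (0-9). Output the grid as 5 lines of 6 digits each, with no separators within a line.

(row=0, col=0): c = -0.7900 + -0.3000i → escape time 9
(row=0, col=1): c = -0.4820 + -0.3000i → escape time 9
(row=0, col=2): c = -0.1740 + -0.3000i → escape time 9
(row=0, col=3): c = 0.1340 + -0.3000i → escape time 9
(row=0, col=4): c = 0.4420 + -0.3000i → escape time 8
(row=0, col=5): c = 0.7500 + -0.3000i → escape time 3
(row=1, col=0): c = -0.7900 + -0.4975i → escape time 6
(row=1, col=1): c = -0.4820 + -0.4975i → escape time 9
(row=1, col=2): c = -0.1740 + -0.4975i → escape time 9
(row=1, col=3): c = 0.1340 + -0.4975i → escape time 9
(row=1, col=4): c = 0.4420 + -0.4975i → escape time 6
(row=1, col=5): c = 0.7500 + -0.4975i → escape time 3
(row=2, col=0): c = -0.7900 + -0.6950i → escape time 4
(row=2, col=1): c = -0.4820 + -0.6950i → escape time 8
(row=2, col=2): c = -0.1740 + -0.6950i → escape time 9
(row=2, col=3): c = 0.1340 + -0.6950i → escape time 9
(row=2, col=4): c = 0.4420 + -0.6950i → escape time 4
(row=2, col=5): c = 0.7500 + -0.6950i → escape time 3
(row=3, col=0): c = -0.7900 + -0.8925i → escape time 4
(row=3, col=1): c = -0.4820 + -0.8925i → escape time 4
(row=3, col=2): c = -0.1740 + -0.8925i → escape time 9
(row=3, col=3): c = 0.1340 + -0.8925i → escape time 5
(row=3, col=4): c = 0.4420 + -0.8925i → escape time 3
(row=3, col=5): c = 0.7500 + -0.8925i → escape time 2
(row=4, col=0): c = -0.7900 + -1.0900i → escape time 3
(row=4, col=1): c = -0.4820 + -1.0900i → escape time 4
(row=4, col=2): c = -0.1740 + -1.0900i → escape time 9
(row=4, col=3): c = 0.1340 + -1.0900i → escape time 4
(row=4, col=4): c = 0.4420 + -1.0900i → escape time 2
(row=4, col=5): c = 0.7500 + -1.0900i → escape time 2

Answer: 999983
699963
489943
449532
349422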